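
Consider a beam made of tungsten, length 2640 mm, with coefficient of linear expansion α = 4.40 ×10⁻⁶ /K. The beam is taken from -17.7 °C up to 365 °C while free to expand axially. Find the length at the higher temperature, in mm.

2644.4 mm

ΔT = 365 − (-17.7) = 382.7 K.
ΔL = α·L₀·ΔT = 4.40×10⁻⁶ × 2640 mm × 382.7 K = 4.45 mm.
L = L₀ + ΔL = 2640 + 4.45 = 2644.4 mm.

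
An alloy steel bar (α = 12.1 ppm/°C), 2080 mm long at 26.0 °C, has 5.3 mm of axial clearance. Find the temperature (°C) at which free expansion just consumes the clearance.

237 °C

α·L₀·ΔT = 5.3 mm ⇒ ΔT = 5.3 / (12.1×10⁻⁶ × 2080.0) = 210.6 K.
T = 26.0 + 210.6 = 236.6 °C.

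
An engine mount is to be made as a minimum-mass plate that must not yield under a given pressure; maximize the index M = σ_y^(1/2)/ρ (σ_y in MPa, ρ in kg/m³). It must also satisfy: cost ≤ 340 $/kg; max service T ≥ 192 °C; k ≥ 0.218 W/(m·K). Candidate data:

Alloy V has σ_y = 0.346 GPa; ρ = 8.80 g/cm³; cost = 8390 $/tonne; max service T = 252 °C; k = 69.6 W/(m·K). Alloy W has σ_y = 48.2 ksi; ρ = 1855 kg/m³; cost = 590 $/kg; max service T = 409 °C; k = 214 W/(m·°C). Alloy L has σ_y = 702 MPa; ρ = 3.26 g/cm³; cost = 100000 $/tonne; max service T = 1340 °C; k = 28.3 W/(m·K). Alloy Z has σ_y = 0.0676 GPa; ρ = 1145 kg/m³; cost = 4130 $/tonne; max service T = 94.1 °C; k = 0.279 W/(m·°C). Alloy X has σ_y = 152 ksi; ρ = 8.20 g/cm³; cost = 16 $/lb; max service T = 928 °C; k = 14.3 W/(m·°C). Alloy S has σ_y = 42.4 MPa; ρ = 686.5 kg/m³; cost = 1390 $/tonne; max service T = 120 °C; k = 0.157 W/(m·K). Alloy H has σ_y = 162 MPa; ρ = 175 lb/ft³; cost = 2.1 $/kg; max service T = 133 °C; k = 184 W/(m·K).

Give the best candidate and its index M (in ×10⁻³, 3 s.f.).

Screen on constraints: cost ≤ 340 $/kg; max service T ≥ 192 °C; k ≥ 0.218 W/(m·K). Survivors: alloy V, alloy L, alloy X.
Putting every candidate on a common basis:
  alloy V: σ_y = 346.0 MPa, ρ = 8800 kg/m³
  alloy L: σ_y = 702.0 MPa, ρ = 3260 kg/m³
  alloy X: σ_y = 1048 MPa, ρ = 8200 kg/m³
  alloy L: M = 8.13×10⁻³
  alloy X: M = 3.95×10⁻³
  alloy V: M = 2.11×10⁻³
Alloy L has the largest M.

alloy L, M = 8.13×10⁻³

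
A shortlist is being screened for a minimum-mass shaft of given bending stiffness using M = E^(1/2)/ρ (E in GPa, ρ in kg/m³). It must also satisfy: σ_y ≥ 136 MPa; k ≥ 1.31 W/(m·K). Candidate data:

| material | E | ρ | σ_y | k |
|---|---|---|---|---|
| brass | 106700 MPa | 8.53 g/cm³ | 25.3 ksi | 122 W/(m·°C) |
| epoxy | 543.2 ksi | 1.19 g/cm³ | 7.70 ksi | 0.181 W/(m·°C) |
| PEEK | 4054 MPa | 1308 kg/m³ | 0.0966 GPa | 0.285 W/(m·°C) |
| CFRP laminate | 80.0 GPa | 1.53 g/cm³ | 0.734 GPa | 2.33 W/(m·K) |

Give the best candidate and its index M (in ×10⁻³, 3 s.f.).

Screen on constraints: σ_y ≥ 136 MPa; k ≥ 1.31 W/(m·K). Survivors: brass, CFRP laminate.
Convert each candidate to consistent units, then evaluate M:
  brass: E = 106.7 GPa, ρ = 8530 kg/m³
  CFRP laminate: E = 80.00 GPa, ρ = 1530 kg/m³
  CFRP laminate: M = 5.85×10⁻³
  brass: M = 1.21×10⁻³
CFRP laminate ranks first.

CFRP laminate, M = 5.85×10⁻³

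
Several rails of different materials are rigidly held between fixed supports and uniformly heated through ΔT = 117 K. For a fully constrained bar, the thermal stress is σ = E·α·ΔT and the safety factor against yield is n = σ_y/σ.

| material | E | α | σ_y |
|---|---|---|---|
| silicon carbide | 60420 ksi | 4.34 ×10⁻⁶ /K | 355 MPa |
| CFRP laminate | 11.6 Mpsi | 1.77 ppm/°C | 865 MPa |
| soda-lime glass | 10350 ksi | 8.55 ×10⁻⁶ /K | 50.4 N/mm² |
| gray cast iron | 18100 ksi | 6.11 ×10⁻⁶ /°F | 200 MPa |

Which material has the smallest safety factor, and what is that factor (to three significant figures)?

soda-lime glass, n = 0.706

With everything in SI (GPa, ×10⁻⁶/K, MPa):
  silicon carbide: E = 416.6, α = 4.34, σ_y = 355.0 → σ = 212 MPa, n = 1.68
  CFRP laminate: E = 79.98, α = 1.77, σ_y = 865.0 → σ = 16.6 MPa, n = 52.2
  soda-lime glass: E = 71.36, α = 8.55, σ_y = 50.40 → σ = 71.4 MPa, n = 0.706
  gray cast iron: E = 124.8, α = 11.0, σ_y = 200.0 → σ = 161 MPa, n = 1.25
Smallest n: soda-lime glass with n = 0.706.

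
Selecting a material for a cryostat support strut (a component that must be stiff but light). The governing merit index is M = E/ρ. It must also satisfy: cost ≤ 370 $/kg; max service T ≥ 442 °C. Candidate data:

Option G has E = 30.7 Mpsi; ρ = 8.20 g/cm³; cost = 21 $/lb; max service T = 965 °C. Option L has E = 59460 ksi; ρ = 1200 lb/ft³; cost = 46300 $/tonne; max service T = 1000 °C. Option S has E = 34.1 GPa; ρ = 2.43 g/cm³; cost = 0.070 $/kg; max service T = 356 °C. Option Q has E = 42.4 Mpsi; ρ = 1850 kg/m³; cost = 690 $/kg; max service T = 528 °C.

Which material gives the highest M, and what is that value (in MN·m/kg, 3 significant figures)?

option G, M = 25.8 MN·m/kg

Screen on constraints: cost ≤ 370 $/kg; max service T ≥ 442 °C. Survivors: option G, option L.
After converting to SI:
  option G: E = 211.7 GPa, ρ = 8200 kg/m³
  option L: E = 410.0 GPa, ρ = 19220 kg/m³
  option G: M = 25.8 MN·m/kg
  option L: M = 21.3 MN·m/kg
Option G ranks first.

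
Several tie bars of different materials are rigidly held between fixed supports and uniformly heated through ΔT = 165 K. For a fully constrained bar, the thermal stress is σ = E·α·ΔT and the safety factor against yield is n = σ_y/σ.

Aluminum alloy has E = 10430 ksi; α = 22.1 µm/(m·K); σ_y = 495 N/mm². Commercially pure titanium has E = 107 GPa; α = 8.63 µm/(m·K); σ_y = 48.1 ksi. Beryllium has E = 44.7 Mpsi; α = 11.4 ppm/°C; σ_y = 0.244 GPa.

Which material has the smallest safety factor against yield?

beryllium

Converting E to GPa, α to ×10⁻⁶/K, σ_y to MPa, then σ and n for each:
  aluminum alloy: E = 71.91, α = 22.1, σ_y = 495.0 → σ = 262 MPa, n = 1.89
  commercially pure titanium: E = 107.0, α = 8.63, σ_y = 331.6 → σ = 152 MPa, n = 2.18
  beryllium: E = 308.2, α = 11.4, σ_y = 244.0 → σ = 580 MPa, n = 0.421
The minimum is beryllium at n = 0.421.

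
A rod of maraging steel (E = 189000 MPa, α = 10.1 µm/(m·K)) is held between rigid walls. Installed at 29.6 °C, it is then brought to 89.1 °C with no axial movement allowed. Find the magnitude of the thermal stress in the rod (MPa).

114 MPa

E = 189000 MPa = 189.0 GPa.
ΔT = 59.50 K. Constrained thermal stress σ = E·α·ΔT = 189.0×10³ MPa × 10.1×10⁻⁶ × 59.50 = 114 MPa (compressive).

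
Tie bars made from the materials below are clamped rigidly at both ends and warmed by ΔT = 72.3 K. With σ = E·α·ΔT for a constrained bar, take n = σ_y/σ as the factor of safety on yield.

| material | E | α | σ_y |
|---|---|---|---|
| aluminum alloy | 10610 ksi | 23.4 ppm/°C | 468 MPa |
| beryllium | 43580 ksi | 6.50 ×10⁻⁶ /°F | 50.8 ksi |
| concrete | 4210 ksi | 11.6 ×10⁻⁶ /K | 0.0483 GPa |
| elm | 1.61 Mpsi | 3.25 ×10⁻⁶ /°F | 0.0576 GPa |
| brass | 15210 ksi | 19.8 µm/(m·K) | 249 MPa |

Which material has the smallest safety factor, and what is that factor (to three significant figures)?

beryllium, n = 1.38

Per material, after unit conversion:
  aluminum alloy: E = 73.15, α = 23.4, σ_y = 468.0 → σ = 124 MPa, n = 3.78
  beryllium: E = 300.5, α = 11.7, σ_y = 350.3 → σ = 254 MPa, n = 1.38
  concrete: E = 29.03, α = 11.6, σ_y = 48.30 → σ = 24.3 MPa, n = 1.98
  elm: E = 11.10, α = 5.85, σ_y = 57.60 → σ = 4.70 MPa, n = 12.3
  brass: E = 104.9, α = 19.8, σ_y = 249.0 → σ = 150 MPa, n = 1.66
Beryllium has the lowest safety factor, n = 1.38.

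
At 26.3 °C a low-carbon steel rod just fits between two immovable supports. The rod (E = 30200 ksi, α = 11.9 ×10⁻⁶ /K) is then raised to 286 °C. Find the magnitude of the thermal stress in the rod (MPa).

E = 30200 ksi = 208.2 GPa.
ΔT = 259.7 K. Constrained thermal stress σ = E·α·ΔT = 208.2×10³ MPa × 11.9×10⁻⁶ × 259.7 = 643 MPa (compressive).

643 MPa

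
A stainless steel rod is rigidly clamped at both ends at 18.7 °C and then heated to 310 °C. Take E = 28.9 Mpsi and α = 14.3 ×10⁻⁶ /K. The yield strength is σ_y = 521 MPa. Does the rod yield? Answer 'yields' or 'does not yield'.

E = 28.9 Mpsi = 199.3 GPa.
ΔT = 291.3 K. Constrained thermal stress σ = E·α·ΔT = 199.3×10³ MPa × 14.3×10⁻⁶ × 291.3 = 830 MPa (compressive).
Compare to σ_y = 521 MPa: σ ≥ σ_y, so it yields.

yields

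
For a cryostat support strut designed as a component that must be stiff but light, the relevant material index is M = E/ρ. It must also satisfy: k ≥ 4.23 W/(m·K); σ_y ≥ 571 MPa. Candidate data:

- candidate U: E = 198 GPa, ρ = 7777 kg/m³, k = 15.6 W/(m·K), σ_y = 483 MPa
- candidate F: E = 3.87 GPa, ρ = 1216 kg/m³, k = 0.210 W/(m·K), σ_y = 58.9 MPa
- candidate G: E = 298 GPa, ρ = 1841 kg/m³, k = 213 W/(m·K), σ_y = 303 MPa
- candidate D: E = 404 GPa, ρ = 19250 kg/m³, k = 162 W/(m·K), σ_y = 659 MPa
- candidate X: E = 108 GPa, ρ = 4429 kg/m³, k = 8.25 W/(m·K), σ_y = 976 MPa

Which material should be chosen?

Screen on constraints: k ≥ 4.23 W/(m·K); σ_y ≥ 571 MPa. Survivors: candidate D, candidate X.
Computing M directly (units already consistent):
  candidate X: M = 24.4 MN·m/kg
  candidate D: M = 21.0 MN·m/kg
Candidate X ranks first.

candidate X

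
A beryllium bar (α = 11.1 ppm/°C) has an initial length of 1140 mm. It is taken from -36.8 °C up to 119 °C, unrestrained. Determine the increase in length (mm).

1.97 mm

ΔT = 119 − (-36.8) = 155.8 K.
ΔL = α·L₀·ΔT = 11.1×10⁻⁶ × 1140 mm × 155.8 K = 1.97 mm.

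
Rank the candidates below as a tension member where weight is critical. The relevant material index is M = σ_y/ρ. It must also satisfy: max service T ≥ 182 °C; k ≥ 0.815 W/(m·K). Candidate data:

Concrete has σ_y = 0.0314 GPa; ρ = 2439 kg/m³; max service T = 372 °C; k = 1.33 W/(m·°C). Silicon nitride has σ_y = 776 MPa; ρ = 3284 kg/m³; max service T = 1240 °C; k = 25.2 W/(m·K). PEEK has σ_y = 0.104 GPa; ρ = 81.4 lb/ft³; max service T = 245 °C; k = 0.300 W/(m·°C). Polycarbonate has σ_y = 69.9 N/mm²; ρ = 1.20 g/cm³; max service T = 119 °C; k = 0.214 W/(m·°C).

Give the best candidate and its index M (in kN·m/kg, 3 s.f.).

silicon nitride, M = 236 kN·m/kg

Screen on constraints: max service T ≥ 182 °C; k ≥ 0.815 W/(m·K). Survivors: concrete, silicon nitride.
Convert each candidate to consistent units, then evaluate M:
  concrete: σ_y = 31.40 MPa, ρ = 2439 kg/m³
  silicon nitride: σ_y = 776.0 MPa, ρ = 3284 kg/m³
  silicon nitride: M = 236 kN·m/kg
  concrete: M = 12.9 kN·m/kg
Silicon nitride has the largest M.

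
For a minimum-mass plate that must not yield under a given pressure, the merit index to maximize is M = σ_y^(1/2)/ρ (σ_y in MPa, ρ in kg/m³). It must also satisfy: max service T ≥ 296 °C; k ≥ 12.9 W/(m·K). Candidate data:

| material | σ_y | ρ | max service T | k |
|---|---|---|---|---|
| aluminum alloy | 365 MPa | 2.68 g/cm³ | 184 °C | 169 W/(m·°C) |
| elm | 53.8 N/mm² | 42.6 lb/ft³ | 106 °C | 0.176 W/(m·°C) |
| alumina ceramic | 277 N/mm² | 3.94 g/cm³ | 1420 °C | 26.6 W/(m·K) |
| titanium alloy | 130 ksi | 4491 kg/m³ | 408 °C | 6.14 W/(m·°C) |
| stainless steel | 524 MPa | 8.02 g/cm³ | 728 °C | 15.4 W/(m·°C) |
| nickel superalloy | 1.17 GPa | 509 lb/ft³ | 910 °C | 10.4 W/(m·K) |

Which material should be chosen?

Screen on constraints: max service T ≥ 296 °C; k ≥ 12.9 W/(m·K). Survivors: alumina ceramic, stainless steel.
After converting to SI:
  alumina ceramic: σ_y = 277.0 MPa, ρ = 3940 kg/m³
  stainless steel: σ_y = 524.0 MPa, ρ = 8020 kg/m³
  alumina ceramic: M = 4.22×10⁻³
  stainless steel: M = 2.85×10⁻³
Highest index: alumina ceramic.

alumina ceramic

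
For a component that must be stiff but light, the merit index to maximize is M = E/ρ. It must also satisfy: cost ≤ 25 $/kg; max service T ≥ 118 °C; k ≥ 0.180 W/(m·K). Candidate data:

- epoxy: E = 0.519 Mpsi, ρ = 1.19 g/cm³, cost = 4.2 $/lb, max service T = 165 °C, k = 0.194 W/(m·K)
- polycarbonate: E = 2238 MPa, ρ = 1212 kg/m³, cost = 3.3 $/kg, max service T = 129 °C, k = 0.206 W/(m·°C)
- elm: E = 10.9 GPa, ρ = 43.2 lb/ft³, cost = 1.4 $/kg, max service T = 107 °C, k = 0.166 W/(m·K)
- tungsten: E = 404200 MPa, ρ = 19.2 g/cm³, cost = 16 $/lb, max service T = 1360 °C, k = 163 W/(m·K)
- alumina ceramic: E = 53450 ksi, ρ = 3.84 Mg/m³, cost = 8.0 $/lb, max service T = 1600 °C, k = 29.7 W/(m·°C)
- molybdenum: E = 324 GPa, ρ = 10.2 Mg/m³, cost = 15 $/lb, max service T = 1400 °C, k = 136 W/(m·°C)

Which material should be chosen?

alumina ceramic

Screen on constraints: cost ≤ 25 $/kg; max service T ≥ 118 °C; k ≥ 0.180 W/(m·K). Survivors: epoxy, polycarbonate, alumina ceramic.
After converting to SI:
  epoxy: E = 3.578 GPa, ρ = 1190 kg/m³
  polycarbonate: E = 2.238 GPa, ρ = 1212 kg/m³
  alumina ceramic: E = 368.5 GPa, ρ = 3840 kg/m³
  alumina ceramic: M = 96.0 MN·m/kg
  epoxy: M = 3.01 MN·m/kg
  polycarbonate: M = 1.85 MN·m/kg
Alumina ceramic ranks first.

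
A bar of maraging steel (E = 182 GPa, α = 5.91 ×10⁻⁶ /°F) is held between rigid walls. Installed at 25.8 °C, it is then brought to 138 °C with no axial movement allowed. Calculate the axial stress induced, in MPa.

α = 5.91×10⁻⁶/°F × 9/5 = 10.6×10⁻⁶/K.
ΔT = 112.2 K. Constrained thermal stress σ = E·α·ΔT = 182.0×10³ MPa × 10.6×10⁻⁶ × 112.2 = 217 MPa (compressive).

217 MPa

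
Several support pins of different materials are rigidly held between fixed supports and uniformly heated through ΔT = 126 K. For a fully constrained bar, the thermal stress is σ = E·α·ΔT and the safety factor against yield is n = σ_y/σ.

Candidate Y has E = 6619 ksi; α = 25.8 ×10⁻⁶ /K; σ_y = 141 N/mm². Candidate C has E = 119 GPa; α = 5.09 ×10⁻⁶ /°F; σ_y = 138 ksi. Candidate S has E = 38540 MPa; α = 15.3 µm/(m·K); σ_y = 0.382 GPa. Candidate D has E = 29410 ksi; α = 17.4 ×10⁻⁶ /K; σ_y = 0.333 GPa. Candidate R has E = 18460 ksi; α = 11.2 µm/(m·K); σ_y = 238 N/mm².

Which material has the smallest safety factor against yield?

candidate D

With everything in SI (GPa, ×10⁻⁶/K, MPa):
  candidate Y: E = 45.64, α = 25.8, σ_y = 141.0 → σ = 148 MPa, n = 0.950
  candidate C: E = 119.0, α = 9.16, σ_y = 951.5 → σ = 137 MPa, n = 6.93
  candidate S: E = 38.54, α = 15.3, σ_y = 382.0 → σ = 74.3 MPa, n = 5.14
  candidate D: E = 202.8, α = 17.4, σ_y = 333.0 → σ = 445 MPa, n = 0.749
  candidate R: E = 127.3, α = 11.2, σ_y = 238.0 → σ = 180 MPa, n = 1.33
Smallest n: candidate D with n = 0.749.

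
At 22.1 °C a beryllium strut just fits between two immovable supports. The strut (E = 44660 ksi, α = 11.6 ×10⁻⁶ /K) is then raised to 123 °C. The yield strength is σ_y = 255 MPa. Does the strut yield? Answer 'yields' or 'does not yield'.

E = 44660 ksi = 307.9 GPa.
ΔT = 100.9 K. Constrained thermal stress σ = E·α·ΔT = 307.9×10³ MPa × 11.6×10⁻⁶ × 100.9 = 360 MPa (compressive).
Compare to σ_y = 255 MPa: σ ≥ σ_y, so it yields.

yields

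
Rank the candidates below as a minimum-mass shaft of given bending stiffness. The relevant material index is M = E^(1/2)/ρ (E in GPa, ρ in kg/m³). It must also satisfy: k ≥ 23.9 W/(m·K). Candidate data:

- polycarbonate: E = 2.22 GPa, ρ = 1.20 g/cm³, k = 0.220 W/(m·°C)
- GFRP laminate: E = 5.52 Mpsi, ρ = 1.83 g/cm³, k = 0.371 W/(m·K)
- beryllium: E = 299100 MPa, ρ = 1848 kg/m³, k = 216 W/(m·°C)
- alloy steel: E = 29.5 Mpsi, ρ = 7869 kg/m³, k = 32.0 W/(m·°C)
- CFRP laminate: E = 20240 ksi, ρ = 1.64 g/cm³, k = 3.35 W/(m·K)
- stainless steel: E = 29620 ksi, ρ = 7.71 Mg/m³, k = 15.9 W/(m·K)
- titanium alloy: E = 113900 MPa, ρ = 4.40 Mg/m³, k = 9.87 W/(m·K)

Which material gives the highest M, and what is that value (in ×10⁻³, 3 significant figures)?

beryllium, M = 9.36×10⁻³

Screen on constraints: k ≥ 23.9 W/(m·K). Survivors: beryllium, alloy steel.
Normalizing units and computing the index:
  beryllium: E = 299.1 GPa, ρ = 1848 kg/m³
  alloy steel: E = 203.4 GPa, ρ = 7869 kg/m³
  beryllium: M = 9.36×10⁻³
  alloy steel: M = 1.81×10⁻³
Highest index: beryllium.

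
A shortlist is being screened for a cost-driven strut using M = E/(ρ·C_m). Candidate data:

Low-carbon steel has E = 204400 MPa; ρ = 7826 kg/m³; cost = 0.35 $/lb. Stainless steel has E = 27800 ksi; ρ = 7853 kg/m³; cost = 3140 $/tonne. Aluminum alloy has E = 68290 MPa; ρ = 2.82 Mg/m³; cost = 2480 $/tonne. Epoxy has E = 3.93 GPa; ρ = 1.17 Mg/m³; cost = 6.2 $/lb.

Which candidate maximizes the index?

low-carbon steel

Putting every candidate on a common basis:
  low-carbon steel: E = 204.4 GPa, ρ = 7826 kg/m³, cost = 0.7716 $/kg
  stainless steel: E = 191.7 GPa, ρ = 7853 kg/m³, cost = 3.140 $/kg
  aluminum alloy: E = 68.29 GPa, ρ = 2820 kg/m³, cost = 2.480 $/kg
  epoxy: E = 3.930 GPa, ρ = 1170 kg/m³, cost = 13.67 $/kg
  low-carbon steel: M = 33.8 MN·m per $
  aluminum alloy: M = 9.76 MN·m per $
  stainless steel: M = 7.77 MN·m per $
  epoxy: M = 0.246 MN·m per $
Low-carbon steel ranks first.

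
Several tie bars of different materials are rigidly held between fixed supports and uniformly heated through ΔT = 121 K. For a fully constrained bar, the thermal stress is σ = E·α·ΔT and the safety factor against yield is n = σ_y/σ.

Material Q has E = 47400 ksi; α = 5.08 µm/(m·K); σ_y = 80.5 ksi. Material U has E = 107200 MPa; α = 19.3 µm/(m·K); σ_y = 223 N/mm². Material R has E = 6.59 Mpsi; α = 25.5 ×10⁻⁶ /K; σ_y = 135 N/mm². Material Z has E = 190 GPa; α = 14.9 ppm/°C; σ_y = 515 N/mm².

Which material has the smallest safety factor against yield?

material U

Converting E to GPa, α to ×10⁻⁶/K, σ_y to MPa, then σ and n for each:
  material Q: E = 326.8, α = 5.08, σ_y = 555.0 → σ = 201 MPa, n = 2.76
  material U: E = 107.2, α = 19.3, σ_y = 223.0 → σ = 250 MPa, n = 0.891
  material R: E = 45.44, α = 25.5, σ_y = 135.0 → σ = 140 MPa, n = 0.963
  material Z: E = 190.0, α = 14.9, σ_y = 515.0 → σ = 343 MPa, n = 1.50
Material U has the lowest safety factor, n = 0.891.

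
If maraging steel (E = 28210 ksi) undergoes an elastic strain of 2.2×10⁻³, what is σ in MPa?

428 MPa

E = 28210 ksi = 194.5 GPa.
σ = E·ε = 194500 MPa × 2.2×10⁻³ = 428 MPa.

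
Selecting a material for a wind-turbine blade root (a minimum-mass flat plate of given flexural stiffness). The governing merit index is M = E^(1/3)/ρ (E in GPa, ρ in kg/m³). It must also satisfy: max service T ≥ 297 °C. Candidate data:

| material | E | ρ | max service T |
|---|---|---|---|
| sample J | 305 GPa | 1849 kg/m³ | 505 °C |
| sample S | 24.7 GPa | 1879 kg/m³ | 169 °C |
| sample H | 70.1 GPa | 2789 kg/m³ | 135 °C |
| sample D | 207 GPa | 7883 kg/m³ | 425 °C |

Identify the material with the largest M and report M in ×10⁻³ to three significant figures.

sample J, M = 3.64×10⁻³

Screen on constraints: max service T ≥ 297 °C. Survivors: sample J, sample D.
Computing M directly (units already consistent):
  sample J: M = 3.64×10⁻³
  sample D: M = 0.750×10⁻³
The maximum is for sample J.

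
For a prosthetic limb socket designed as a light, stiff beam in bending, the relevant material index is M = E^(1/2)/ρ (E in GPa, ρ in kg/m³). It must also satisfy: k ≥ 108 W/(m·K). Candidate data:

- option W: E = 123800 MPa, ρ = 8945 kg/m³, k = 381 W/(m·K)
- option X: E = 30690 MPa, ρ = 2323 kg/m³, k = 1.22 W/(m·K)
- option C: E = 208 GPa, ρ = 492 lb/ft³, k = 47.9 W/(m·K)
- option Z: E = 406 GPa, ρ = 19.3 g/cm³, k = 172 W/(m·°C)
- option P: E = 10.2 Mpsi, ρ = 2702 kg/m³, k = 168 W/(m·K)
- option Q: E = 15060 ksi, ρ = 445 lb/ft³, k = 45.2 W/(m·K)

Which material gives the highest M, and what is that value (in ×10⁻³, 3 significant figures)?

Screen on constraints: k ≥ 108 W/(m·K). Survivors: option W, option Z, option P.
Normalizing units and computing the index:
  option W: E = 123.8 GPa, ρ = 8945 kg/m³
  option Z: E = 406.0 GPa, ρ = 19300 kg/m³
  option P: E = 70.33 GPa, ρ = 2702 kg/m³
  option P: M = 3.10×10⁻³
  option W: M = 1.24×10⁻³
  option Z: M = 1.04×10⁻³
Option P has the largest M.

option P, M = 3.10×10⁻³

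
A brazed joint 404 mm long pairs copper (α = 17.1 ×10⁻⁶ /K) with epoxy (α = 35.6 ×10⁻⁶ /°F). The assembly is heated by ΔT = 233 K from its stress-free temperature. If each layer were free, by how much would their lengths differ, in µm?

4420 µm

epoxy: α = 35.6×10⁻⁶/°F × 9/5 = 64.1×10⁻⁶/K.
Δα = |17.1 − 64.1|×10⁻⁶/K = 47.0×10⁻⁶/K.
ΔL_mismatch = Δα·L·ΔT = 47.0×10⁻⁶ × 404.0 mm × 233.0 K = 4420 µm.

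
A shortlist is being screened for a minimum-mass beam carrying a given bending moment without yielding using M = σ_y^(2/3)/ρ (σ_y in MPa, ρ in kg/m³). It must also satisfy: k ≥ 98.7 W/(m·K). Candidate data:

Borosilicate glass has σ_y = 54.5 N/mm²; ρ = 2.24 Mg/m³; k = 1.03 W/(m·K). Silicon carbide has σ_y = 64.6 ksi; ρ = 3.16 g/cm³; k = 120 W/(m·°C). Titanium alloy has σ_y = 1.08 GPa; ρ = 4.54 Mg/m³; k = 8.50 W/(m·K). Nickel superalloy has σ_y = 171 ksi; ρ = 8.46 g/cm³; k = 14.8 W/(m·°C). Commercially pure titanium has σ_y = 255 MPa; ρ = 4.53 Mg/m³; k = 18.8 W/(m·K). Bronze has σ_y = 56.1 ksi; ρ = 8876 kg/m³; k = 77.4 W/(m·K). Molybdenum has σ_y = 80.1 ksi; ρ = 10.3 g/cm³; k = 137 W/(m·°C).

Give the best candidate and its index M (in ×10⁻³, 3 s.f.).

Screen on constraints: k ≥ 98.7 W/(m·K). Survivors: silicon carbide, molybdenum.
Convert each candidate to consistent units, then evaluate M:
  silicon carbide: σ_y = 445.4 MPa, ρ = 3160 kg/m³
  molybdenum: σ_y = 552.3 MPa, ρ = 10300 kg/m³
  silicon carbide: M = 18.5×10⁻³
  molybdenum: M = 6.54×10⁻³
Silicon carbide has the largest M.

silicon carbide, M = 18.5×10⁻³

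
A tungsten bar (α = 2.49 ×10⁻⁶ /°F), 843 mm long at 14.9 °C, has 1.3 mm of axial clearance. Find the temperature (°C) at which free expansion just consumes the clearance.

359 °C

α = 2.49×10⁻⁶/°F × 9/5 = 4.48×10⁻⁶/K.
α·L₀·ΔT = 1.3 mm ⇒ ΔT = 1.3 / (4.48×10⁻⁶ × 843.0) = 344.1 K.
T = 14.9 + 344.1 = 359.0 °C.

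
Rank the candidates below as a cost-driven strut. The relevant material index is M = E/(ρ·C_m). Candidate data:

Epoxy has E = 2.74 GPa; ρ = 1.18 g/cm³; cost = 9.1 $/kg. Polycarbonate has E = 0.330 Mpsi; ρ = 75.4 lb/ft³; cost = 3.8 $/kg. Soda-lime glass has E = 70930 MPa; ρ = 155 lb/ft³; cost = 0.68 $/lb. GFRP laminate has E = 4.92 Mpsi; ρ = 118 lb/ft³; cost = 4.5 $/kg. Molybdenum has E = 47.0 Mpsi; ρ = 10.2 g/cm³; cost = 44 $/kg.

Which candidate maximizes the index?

Putting every candidate on a common basis:
  epoxy: E = 2.740 GPa, ρ = 1180 kg/m³, cost = 9.100 $/kg
  polycarbonate: E = 2.275 GPa, ρ = 1208 kg/m³, cost = 3.800 $/kg
  soda-lime glass: E = 70.93 GPa, ρ = 2483 kg/m³, cost = 1.499 $/kg
  GFRP laminate: E = 33.92 GPa, ρ = 1890 kg/m³, cost = 4.500 $/kg
  molybdenum: E = 324.1 GPa, ρ = 10200 kg/m³, cost = 44.00 $/kg
  soda-lime glass: M = 19.1 MN·m per $
  GFRP laminate: M = 3.99 MN·m per $
  molybdenum: M = 0.722 MN·m per $
  polycarbonate: M = 0.496 MN·m per $
  epoxy: M = 0.255 MN·m per $
Soda-lime glass has the largest M.

soda-lime glass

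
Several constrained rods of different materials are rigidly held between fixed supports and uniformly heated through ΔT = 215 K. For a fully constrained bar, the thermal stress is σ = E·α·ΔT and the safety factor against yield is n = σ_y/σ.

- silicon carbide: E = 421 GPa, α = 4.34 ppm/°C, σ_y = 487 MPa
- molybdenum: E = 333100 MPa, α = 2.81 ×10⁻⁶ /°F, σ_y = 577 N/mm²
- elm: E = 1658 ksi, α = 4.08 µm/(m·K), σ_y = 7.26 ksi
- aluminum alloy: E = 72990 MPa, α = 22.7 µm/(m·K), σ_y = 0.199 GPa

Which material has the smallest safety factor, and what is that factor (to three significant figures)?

With everything in SI (GPa, ×10⁻⁶/K, MPa):
  silicon carbide: E = 421.0, α = 4.34, σ_y = 487.0 → σ = 393 MPa, n = 1.24
  molybdenum: E = 333.1, α = 5.06, σ_y = 577.0 → σ = 362 MPa, n = 1.59
  elm: E = 11.43, α = 4.08, σ_y = 50.06 → σ = 10.0 MPa, n = 4.99
  aluminum alloy: E = 72.99, α = 22.7, σ_y = 199.0 → σ = 356 MPa, n = 0.559
The minimum is aluminum alloy at n = 0.559.

aluminum alloy, n = 0.559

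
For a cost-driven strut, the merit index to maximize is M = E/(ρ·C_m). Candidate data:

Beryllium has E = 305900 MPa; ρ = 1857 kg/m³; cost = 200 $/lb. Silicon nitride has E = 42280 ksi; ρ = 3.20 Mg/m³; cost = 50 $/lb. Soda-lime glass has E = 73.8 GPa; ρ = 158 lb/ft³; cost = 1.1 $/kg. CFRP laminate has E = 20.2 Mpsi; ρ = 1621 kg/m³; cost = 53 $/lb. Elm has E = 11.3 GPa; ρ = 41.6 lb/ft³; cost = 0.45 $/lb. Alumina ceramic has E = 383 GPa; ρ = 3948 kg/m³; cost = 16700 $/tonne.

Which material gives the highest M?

soda-lime glass

Normalizing units and computing the index:
  beryllium: E = 305.9 GPa, ρ = 1857 kg/m³, cost = 440.9 $/kg
  silicon nitride: E = 291.5 GPa, ρ = 3200 kg/m³, cost = 110.2 $/kg
  soda-lime glass: E = 73.80 GPa, ρ = 2531 kg/m³, cost = 1.100 $/kg
  CFRP laminate: E = 139.3 GPa, ρ = 1621 kg/m³, cost = 116.8 $/kg
  elm: E = 11.30 GPa, ρ = 666.4 kg/m³, cost = 0.9921 $/kg
  alumina ceramic: E = 383.0 GPa, ρ = 3948 kg/m³, cost = 16.70 $/kg
  soda-lime glass: M = 26.5 MN·m per $
  elm: M = 17.1 MN·m per $
  alumina ceramic: M = 5.81 MN·m per $
  silicon nitride: M = 0.826 MN·m per $
  CFRP laminate: M = 0.735 MN·m per $
  beryllium: M = 0.374 MN·m per $
Soda-lime glass has the largest M.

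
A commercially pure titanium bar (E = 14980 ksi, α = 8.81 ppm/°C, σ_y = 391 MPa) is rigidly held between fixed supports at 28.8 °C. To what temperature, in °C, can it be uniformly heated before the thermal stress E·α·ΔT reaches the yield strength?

E = 14980 ksi = 103.3 GPa.
E·α·ΔT = 391.0 MPa ⇒ ΔT = 391.0 / (103.3×10³ × 8.81×10⁻⁶) = 429.7 K.
T = 28.8 + 429.7 = 458.5 °C.

459 °C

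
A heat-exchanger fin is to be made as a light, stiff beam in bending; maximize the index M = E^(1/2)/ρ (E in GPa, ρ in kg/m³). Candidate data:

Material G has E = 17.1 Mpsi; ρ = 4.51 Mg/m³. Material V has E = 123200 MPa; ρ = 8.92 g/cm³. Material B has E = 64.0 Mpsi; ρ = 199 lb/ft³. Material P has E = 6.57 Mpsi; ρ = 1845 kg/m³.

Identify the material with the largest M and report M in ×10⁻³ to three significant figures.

After converting to SI:
  material G: E = 117.9 GPa, ρ = 4510 kg/m³
  material V: E = 123.2 GPa, ρ = 8920 kg/m³
  material B: E = 441.3 GPa, ρ = 3188 kg/m³
  material P: E = 45.30 GPa, ρ = 1845 kg/m³
  material B: M = 6.59×10⁻³
  material P: M = 3.65×10⁻³
  material G: M = 2.41×10⁻³
  material V: M = 1.24×10⁻³
Highest index: material B.

material B, M = 6.59×10⁻³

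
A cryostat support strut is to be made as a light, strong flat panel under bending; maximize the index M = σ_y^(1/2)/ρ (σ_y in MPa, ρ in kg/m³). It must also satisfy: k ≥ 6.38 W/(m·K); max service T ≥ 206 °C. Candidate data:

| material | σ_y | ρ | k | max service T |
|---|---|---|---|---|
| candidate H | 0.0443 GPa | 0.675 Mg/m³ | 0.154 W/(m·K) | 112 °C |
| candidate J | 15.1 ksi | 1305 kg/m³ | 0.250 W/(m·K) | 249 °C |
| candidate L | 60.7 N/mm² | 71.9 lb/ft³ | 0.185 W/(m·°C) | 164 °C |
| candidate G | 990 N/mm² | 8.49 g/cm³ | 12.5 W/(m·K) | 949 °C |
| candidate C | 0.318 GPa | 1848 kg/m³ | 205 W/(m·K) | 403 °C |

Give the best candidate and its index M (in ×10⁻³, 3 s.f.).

Screen on constraints: k ≥ 6.38 W/(m·K); max service T ≥ 206 °C. Survivors: candidate G, candidate C.
In SI units:
  candidate G: σ_y = 990.0 MPa, ρ = 8490 kg/m³
  candidate C: σ_y = 318.0 MPa, ρ = 1848 kg/m³
  candidate C: M = 9.65×10⁻³
  candidate G: M = 3.71×10⁻³
Candidate C ranks first.

candidate C, M = 9.65×10⁻³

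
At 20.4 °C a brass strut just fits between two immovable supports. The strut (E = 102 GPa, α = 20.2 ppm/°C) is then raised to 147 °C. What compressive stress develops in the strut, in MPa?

ΔT = 126.6 K. Constrained thermal stress σ = E·α·ΔT = 102.0×10³ MPa × 20.2×10⁻⁶ × 126.6 = 261 MPa (compressive).

261 MPa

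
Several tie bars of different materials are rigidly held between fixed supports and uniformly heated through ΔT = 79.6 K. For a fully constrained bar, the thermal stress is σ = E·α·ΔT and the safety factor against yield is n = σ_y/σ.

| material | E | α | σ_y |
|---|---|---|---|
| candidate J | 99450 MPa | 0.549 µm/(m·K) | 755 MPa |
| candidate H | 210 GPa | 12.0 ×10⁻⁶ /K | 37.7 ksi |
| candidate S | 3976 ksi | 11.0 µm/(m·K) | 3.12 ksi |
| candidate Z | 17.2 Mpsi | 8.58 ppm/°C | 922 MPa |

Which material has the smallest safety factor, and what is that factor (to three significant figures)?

candidate S, n = 0.896

With everything in SI (GPa, ×10⁻⁶/K, MPa):
  candidate J: E = 99.45, α = 0.549, σ_y = 755.0 → σ = 4.35 MPa, n = 174
  candidate H: E = 210.0, α = 12.0, σ_y = 259.9 → σ = 201 MPa, n = 1.30
  candidate S: E = 27.41, α = 11.0, σ_y = 21.51 → σ = 24.0 MPa, n = 0.896
  candidate Z: E = 118.6, α = 8.58, σ_y = 922.0 → σ = 81.0 MPa, n = 11.4
Smallest n: candidate S with n = 0.896.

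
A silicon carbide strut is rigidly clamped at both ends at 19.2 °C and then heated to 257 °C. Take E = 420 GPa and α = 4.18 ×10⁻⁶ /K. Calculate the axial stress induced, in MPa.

ΔT = 237.8 K. Constrained thermal stress σ = E·α·ΔT = 420.0×10³ MPa × 4.18×10⁻⁶ × 237.8 = 417 MPa (compressive).

417 MPa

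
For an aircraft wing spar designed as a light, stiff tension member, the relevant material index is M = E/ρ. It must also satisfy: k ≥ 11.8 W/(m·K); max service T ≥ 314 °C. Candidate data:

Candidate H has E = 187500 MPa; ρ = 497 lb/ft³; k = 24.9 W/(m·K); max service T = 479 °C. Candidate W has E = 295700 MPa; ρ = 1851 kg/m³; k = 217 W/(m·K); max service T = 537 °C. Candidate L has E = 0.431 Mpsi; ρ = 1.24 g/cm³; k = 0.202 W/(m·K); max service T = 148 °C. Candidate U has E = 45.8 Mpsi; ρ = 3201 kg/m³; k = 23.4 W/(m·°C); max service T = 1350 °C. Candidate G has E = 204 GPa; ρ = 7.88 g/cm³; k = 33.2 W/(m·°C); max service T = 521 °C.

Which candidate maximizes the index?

Screen on constraints: k ≥ 11.8 W/(m·K); max service T ≥ 314 °C. Survivors: candidate H, candidate W, candidate U, candidate G.
Convert each candidate to consistent units, then evaluate M:
  candidate H: E = 187.5 GPa, ρ = 7961 kg/m³
  candidate W: E = 295.7 GPa, ρ = 1851 kg/m³
  candidate U: E = 315.8 GPa, ρ = 3201 kg/m³
  candidate G: E = 204.0 GPa, ρ = 7880 kg/m³
  candidate W: M = 160 MN·m/kg
  candidate U: M = 98.7 MN·m/kg
  candidate G: M = 25.9 MN·m/kg
  candidate H: M = 23.6 MN·m/kg
The maximum is for candidate W.

candidate W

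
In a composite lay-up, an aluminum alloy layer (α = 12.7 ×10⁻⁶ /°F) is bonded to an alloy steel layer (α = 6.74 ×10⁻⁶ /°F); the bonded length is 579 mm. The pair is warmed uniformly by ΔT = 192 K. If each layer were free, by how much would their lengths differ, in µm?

aluminum alloy: α = 12.7×10⁻⁶/°F × 9/5 = 22.9×10⁻⁶/K.
alloy steel: α = 6.74×10⁻⁶/°F × 9/5 = 12.1×10⁻⁶/K.
Δα = |22.9 − 12.1|×10⁻⁶/K = 10.7×10⁻⁶/K.
ΔL_mismatch = Δα·L·ΔT = 10.7×10⁻⁶ × 579.0 mm × 192.0 K = 1190 µm.

1190 µm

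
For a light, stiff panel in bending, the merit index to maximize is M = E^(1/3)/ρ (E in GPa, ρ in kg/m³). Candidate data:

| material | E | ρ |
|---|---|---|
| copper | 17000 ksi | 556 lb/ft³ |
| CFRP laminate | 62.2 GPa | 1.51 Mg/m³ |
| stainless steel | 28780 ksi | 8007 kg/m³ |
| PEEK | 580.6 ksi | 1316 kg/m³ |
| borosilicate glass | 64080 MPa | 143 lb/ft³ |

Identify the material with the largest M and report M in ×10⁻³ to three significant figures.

Convert each candidate to consistent units, then evaluate M:
  copper: E = 117.2 GPa, ρ = 8906 kg/m³
  CFRP laminate: E = 62.20 GPa, ρ = 1510 kg/m³
  stainless steel: E = 198.4 GPa, ρ = 8007 kg/m³
  PEEK: E = 4.003 GPa, ρ = 1316 kg/m³
  borosilicate glass: E = 64.08 GPa, ρ = 2291 kg/m³
  CFRP laminate: M = 2.62×10⁻³
  borosilicate glass: M = 1.75×10⁻³
  PEEK: M = 1.21×10⁻³
  stainless steel: M = 0.728×10⁻³
  copper: M = 0.549×10⁻³
CFRP laminate has the largest M.

CFRP laminate, M = 2.62×10⁻³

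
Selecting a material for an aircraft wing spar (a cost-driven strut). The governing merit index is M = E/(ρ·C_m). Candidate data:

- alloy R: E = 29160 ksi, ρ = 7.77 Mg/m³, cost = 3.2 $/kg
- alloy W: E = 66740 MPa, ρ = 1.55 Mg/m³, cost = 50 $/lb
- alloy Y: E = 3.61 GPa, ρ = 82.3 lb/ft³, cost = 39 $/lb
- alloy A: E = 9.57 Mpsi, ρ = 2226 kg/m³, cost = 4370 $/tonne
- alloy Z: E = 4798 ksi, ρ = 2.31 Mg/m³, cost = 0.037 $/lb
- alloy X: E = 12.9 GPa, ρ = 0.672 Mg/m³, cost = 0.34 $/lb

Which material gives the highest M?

In SI units:
  alloy R: E = 201.1 GPa, ρ = 7770 kg/m³, cost = 3.200 $/kg
  alloy W: E = 66.74 GPa, ρ = 1550 kg/m³, cost = 110.2 $/kg
  alloy Y: E = 3.610 GPa, ρ = 1318 kg/m³, cost = 85.98 $/kg
  alloy A: E = 65.98 GPa, ρ = 2226 kg/m³, cost = 4.370 $/kg
  alloy Z: E = 33.08 GPa, ρ = 2310 kg/m³, cost = 0.08157 $/kg
  alloy X: E = 12.90 GPa, ρ = 672.0 kg/m³, cost = 0.7496 $/kg
  alloy Z: M = 176 MN·m per $
  alloy X: M = 25.6 MN·m per $
  alloy R: M = 8.09 MN·m per $
  alloy A: M = 6.78 MN·m per $
  alloy W: M = 0.391 MN·m per $
  alloy Y: M = 0.0318 MN·m per $
Highest index: alloy Z.

alloy Z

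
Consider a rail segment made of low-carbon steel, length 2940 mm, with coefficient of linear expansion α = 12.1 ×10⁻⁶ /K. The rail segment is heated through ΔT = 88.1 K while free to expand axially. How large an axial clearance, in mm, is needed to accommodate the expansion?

ΔL = α·L₀·ΔT = 12.1×10⁻⁶ × 2940 mm × 88.10 K = 3.13 mm.

3.13 mm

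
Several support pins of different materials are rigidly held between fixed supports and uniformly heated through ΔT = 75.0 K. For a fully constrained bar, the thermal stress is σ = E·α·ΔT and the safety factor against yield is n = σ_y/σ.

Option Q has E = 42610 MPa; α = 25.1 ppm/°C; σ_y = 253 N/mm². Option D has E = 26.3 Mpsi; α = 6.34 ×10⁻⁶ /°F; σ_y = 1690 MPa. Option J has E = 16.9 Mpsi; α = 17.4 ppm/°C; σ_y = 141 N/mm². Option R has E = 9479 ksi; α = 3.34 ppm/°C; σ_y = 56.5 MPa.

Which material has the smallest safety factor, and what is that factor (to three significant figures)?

With everything in SI (GPa, ×10⁻⁶/K, MPa):
  option Q: E = 42.61, α = 25.1, σ_y = 253.0 → σ = 80.2 MPa, n = 3.15
  option D: E = 181.3, α = 11.4, σ_y = 1690 → σ = 155 MPa, n = 10.9
  option J: E = 116.5, α = 17.4, σ_y = 141.0 → σ = 152 MPa, n = 0.927
  option R: E = 65.36, α = 3.34, σ_y = 56.50 → σ = 16.4 MPa, n = 3.45
Smallest n: option J with n = 0.927.

option J, n = 0.927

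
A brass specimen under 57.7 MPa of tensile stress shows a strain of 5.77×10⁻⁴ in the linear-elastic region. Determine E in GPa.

100 GPa

E = σ/ε = 57.7 MPa / 5.77×10⁻⁴ = 100000 MPa = 100 GPa.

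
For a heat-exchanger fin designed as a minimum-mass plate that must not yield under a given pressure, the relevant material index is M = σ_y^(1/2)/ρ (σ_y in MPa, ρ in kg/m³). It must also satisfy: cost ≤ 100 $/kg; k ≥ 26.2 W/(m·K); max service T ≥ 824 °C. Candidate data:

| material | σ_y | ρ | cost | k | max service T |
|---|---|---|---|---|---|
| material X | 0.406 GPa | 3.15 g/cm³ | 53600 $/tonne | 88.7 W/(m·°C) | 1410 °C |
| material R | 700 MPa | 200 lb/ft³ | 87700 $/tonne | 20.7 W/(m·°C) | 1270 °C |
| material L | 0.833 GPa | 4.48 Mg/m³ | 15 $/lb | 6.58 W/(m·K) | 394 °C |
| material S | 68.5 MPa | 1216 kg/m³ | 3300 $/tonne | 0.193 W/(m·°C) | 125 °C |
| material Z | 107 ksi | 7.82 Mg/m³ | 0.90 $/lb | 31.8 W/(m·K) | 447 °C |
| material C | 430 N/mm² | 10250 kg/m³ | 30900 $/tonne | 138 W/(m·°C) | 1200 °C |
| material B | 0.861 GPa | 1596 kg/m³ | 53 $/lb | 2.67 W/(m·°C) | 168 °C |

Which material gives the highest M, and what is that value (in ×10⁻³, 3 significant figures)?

Screen on constraints: cost ≤ 100 $/kg; k ≥ 26.2 W/(m·K); max service T ≥ 824 °C. Survivors: material X, material C.
Putting every candidate on a common basis:
  material X: σ_y = 406.0 MPa, ρ = 3150 kg/m³
  material C: σ_y = 430.0 MPa, ρ = 10250 kg/m³
  material X: M = 6.40×10⁻³
  material C: M = 2.02×10⁻³
Material X ranks first.

material X, M = 6.40×10⁻³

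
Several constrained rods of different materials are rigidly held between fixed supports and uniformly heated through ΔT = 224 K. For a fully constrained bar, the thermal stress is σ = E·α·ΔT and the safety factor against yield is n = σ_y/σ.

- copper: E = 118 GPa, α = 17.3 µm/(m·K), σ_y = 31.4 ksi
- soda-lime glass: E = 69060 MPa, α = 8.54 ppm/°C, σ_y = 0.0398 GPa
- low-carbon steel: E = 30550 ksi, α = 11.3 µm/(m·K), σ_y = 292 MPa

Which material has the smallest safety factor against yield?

soda-lime glass

With everything in SI (GPa, ×10⁻⁶/K, MPa):
  copper: E = 118.0, α = 17.3, σ_y = 216.5 → σ = 457 MPa, n = 0.473
  soda-lime glass: E = 69.06, α = 8.54, σ_y = 39.80 → σ = 132 MPa, n = 0.301
  low-carbon steel: E = 210.6, α = 11.3, σ_y = 292.0 → σ = 533 MPa, n = 0.548
The minimum is soda-lime glass at n = 0.301.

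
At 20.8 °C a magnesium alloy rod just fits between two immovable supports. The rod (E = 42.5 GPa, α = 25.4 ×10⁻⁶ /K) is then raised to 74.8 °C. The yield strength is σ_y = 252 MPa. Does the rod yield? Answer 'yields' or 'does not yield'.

does not yield

ΔT = 54.00 K. Constrained thermal stress σ = E·α·ΔT = 42.50×10³ MPa × 25.4×10⁻⁶ × 54.00 = 58.3 MPa (compressive).
Compare to σ_y = 252 MPa: σ < σ_y, so it does not yield.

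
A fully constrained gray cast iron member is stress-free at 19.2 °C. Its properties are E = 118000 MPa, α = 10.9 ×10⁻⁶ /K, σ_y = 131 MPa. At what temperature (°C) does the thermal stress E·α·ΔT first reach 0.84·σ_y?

105 °C

E = 118000 MPa = 118.0 GPa.
E·α·ΔT = 110.0 MPa ⇒ ΔT = 110.0 / (118.0×10³ × 10.9×10⁻⁶) = 85.55 K.
T = 19.2 + 85.55 = 104.8 °C.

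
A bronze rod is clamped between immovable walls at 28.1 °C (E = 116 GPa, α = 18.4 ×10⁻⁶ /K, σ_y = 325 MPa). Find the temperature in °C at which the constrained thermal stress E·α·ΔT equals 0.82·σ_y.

E·α·ΔT = 266.5 MPa ⇒ ΔT = 266.5 / (116.0×10³ × 18.4×10⁻⁶) = 124.9 K.
T = 28.1 + 124.9 = 153.0 °C.

153 °C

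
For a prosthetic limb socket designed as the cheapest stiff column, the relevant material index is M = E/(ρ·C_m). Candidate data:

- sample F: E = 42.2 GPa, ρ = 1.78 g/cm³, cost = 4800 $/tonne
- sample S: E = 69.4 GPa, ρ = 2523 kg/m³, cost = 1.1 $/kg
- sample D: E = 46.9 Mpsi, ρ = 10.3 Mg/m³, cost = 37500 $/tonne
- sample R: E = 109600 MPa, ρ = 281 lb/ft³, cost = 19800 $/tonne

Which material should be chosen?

sample S

Normalizing units and computing the index:
  sample F: E = 42.20 GPa, ρ = 1780 kg/m³, cost = 4.800 $/kg
  sample S: E = 69.40 GPa, ρ = 2523 kg/m³, cost = 1.100 $/kg
  sample D: E = 323.4 GPa, ρ = 10300 kg/m³, cost = 37.50 $/kg
  sample R: E = 109.6 GPa, ρ = 4501 kg/m³, cost = 19.80 $/kg
  sample S: M = 25.0 MN·m per $
  sample F: M = 4.94 MN·m per $
  sample R: M = 1.23 MN·m per $
  sample D: M = 0.837 MN·m per $
Sample S has the largest M.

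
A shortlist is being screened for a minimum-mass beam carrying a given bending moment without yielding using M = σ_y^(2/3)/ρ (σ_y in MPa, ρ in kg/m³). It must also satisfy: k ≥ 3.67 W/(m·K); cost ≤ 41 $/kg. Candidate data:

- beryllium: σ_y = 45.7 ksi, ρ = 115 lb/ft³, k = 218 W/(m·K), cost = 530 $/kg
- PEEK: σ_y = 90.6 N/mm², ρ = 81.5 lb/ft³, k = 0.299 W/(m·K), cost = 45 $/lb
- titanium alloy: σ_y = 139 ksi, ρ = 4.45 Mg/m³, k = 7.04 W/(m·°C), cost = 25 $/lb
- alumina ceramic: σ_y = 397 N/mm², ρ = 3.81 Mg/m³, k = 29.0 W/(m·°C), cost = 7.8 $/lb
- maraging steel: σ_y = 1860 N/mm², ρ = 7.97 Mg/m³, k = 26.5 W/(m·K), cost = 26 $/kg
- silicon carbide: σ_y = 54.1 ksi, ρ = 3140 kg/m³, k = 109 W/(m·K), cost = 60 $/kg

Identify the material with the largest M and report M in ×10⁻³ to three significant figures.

maraging steel, M = 19.0×10⁻³

Screen on constraints: k ≥ 3.67 W/(m·K); cost ≤ 41 $/kg. Survivors: alumina ceramic, maraging steel.
Convert each candidate to consistent units, then evaluate M:
  alumina ceramic: σ_y = 397.0 MPa, ρ = 3810 kg/m³
  maraging steel: σ_y = 1860 MPa, ρ = 7970 kg/m³
  maraging steel: M = 19.0×10⁻³
  alumina ceramic: M = 14.2×10⁻³
Highest index: maraging steel.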